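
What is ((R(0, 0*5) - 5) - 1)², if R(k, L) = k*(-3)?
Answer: 36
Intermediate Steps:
R(k, L) = -3*k
((R(0, 0*5) - 5) - 1)² = ((-3*0 - 5) - 1)² = ((0 - 5) - 1)² = (-5 - 1)² = (-6)² = 36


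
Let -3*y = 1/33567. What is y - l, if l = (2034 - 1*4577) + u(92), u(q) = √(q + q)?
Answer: 256082642/100701 - 2*√46 ≈ 2529.4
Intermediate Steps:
y = -1/100701 (y = -⅓/33567 = -⅓*1/33567 = -1/100701 ≈ -9.9304e-6)
u(q) = √2*√q (u(q) = √(2*q) = √2*√q)
l = -2543 + 2*√46 (l = (2034 - 1*4577) + √2*√92 = (2034 - 4577) + √2*(2*√23) = -2543 + 2*√46 ≈ -2529.4)
y - l = -1/100701 - (-2543 + 2*√46) = -1/100701 + (2543 - 2*√46) = 256082642/100701 - 2*√46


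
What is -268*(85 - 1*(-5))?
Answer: -24120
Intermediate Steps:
-268*(85 - 1*(-5)) = -268*(85 + 5) = -268*90 = -24120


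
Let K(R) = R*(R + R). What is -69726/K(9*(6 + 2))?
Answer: -11621/1728 ≈ -6.7251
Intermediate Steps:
K(R) = 2*R² (K(R) = R*(2*R) = 2*R²)
-69726/K(9*(6 + 2)) = -69726*1/(162*(6 + 2)²) = -69726/(2*(9*8)²) = -69726/(2*72²) = -69726/(2*5184) = -69726/10368 = -69726*1/10368 = -11621/1728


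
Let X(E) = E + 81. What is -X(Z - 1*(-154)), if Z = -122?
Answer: -113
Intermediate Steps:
X(E) = 81 + E
-X(Z - 1*(-154)) = -(81 + (-122 - 1*(-154))) = -(81 + (-122 + 154)) = -(81 + 32) = -1*113 = -113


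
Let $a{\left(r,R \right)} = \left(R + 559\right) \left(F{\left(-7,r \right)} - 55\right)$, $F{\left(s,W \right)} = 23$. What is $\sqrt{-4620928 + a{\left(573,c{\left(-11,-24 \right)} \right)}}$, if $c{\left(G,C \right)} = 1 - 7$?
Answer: $4 i \sqrt{289914} \approx 2153.7 i$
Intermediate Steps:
$c{\left(G,C \right)} = -6$
$a{\left(r,R \right)} = -17888 - 32 R$ ($a{\left(r,R \right)} = \left(R + 559\right) \left(23 - 55\right) = \left(559 + R\right) \left(-32\right) = -17888 - 32 R$)
$\sqrt{-4620928 + a{\left(573,c{\left(-11,-24 \right)} \right)}} = \sqrt{-4620928 - 17696} = \sqrt{-4638624} = 4 i \sqrt{289914}$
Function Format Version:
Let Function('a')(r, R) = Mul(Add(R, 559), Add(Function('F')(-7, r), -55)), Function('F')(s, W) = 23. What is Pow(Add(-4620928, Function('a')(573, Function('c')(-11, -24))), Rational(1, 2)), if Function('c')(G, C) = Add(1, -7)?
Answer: Mul(4, I, Pow(289914, Rational(1, 2))) ≈ Mul(2153.7, I)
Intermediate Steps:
Function('c')(G, C) = -6
Function('a')(r, R) = Add(-17888, Mul(-32, R)) (Function('a')(r, R) = Mul(Add(R, 559), Add(23, -55)) = Mul(Add(559, R), -32) = Add(-17888, Mul(-32, R)))
Pow(Add(-4620928, Function('a')(573, Function('c')(-11, -24))), Rational(1, 2)) = Pow(Add(-4620928, Add(-17888, Mul(-32, -6))), Rational(1, 2)) = Pow(Add(-4620928, Add(-17888, 192)), Rational(1, 2)) = Pow(Add(-4620928, -17696), Rational(1, 2)) = Pow(-4638624, Rational(1, 2)) = Mul(4, I, Pow(289914, Rational(1, 2)))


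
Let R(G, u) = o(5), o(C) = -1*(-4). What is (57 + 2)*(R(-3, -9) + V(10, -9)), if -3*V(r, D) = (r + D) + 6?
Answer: 295/3 ≈ 98.333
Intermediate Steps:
o(C) = 4
R(G, u) = 4
V(r, D) = -2 - D/3 - r/3 (V(r, D) = -((r + D) + 6)/3 = -((D + r) + 6)/3 = -(6 + D + r)/3 = -2 - D/3 - r/3)
(57 + 2)*(R(-3, -9) + V(10, -9)) = (57 + 2)*(4 + (-2 - ⅓*(-9) - ⅓*10)) = 59*(4 + (-2 + 3 - 10/3)) = 59*(4 - 7/3) = 59*(5/3) = 295/3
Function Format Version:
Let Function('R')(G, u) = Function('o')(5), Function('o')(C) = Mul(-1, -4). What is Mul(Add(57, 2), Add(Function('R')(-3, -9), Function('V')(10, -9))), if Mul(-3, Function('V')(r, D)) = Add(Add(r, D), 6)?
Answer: Rational(295, 3) ≈ 98.333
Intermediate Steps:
Function('o')(C) = 4
Function('R')(G, u) = 4
Function('V')(r, D) = Add(-2, Mul(Rational(-1, 3), D), Mul(Rational(-1, 3), r)) (Function('V')(r, D) = Mul(Rational(-1, 3), Add(Add(r, D), 6)) = Mul(Rational(-1, 3), Add(Add(D, r), 6)) = Mul(Rational(-1, 3), Add(6, D, r)) = Add(-2, Mul(Rational(-1, 3), D), Mul(Rational(-1, 3), r)))
Mul(Add(57, 2), Add(Function('R')(-3, -9), Function('V')(10, -9))) = Mul(Add(57, 2), Add(4, Add(-2, Mul(Rational(-1, 3), -9), Mul(Rational(-1, 3), 10)))) = Mul(59, Add(4, Add(-2, 3, Rational(-10, 3)))) = Mul(59, Add(4, Rational(-7, 3))) = Mul(59, Rational(5, 3)) = Rational(295, 3)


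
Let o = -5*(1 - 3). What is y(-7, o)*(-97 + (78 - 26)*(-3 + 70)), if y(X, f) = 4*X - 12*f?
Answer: -501276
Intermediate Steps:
o = 10 (o = -5*(-2) = 10)
y(X, f) = -12*f + 4*X
y(-7, o)*(-97 + (78 - 26)*(-3 + 70)) = (-12*10 + 4*(-7))*(-97 + (78 - 26)*(-3 + 70)) = (-120 - 28)*(-97 + 52*67) = -148*(-97 + 3484) = -148*3387 = -501276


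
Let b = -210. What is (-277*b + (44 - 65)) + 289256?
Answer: 347405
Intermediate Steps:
(-277*b + (44 - 65)) + 289256 = (-277*(-210) + (44 - 65)) + 289256 = (58170 - 21) + 289256 = 58149 + 289256 = 347405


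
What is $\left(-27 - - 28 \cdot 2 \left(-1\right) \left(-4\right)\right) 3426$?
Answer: $674922$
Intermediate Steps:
$\left(-27 - - 28 \cdot 2 \left(-1\right) \left(-4\right)\right) 3426 = \left(-27 - - 28 \left(\left(-2\right) \left(-4\right)\right)\right) 3426 = \left(-27 - \left(-28\right) 8\right) 3426 = \left(-27 - -224\right) 3426 = \left(-27 + 224\right) 3426 = 197 \cdot 3426 = 674922$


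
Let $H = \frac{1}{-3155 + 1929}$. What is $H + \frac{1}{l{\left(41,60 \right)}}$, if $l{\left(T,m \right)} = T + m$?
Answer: $\frac{1125}{123826} \approx 0.0090853$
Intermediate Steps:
$H = - \frac{1}{1226}$ ($H = \frac{1}{-1226} = - \frac{1}{1226} \approx -0.00081566$)
$H + \frac{1}{l{\left(41,60 \right)}} = - \frac{1}{1226} + \frac{1}{41 + 60} = - \frac{1}{1226} + \frac{1}{101} = \frac{1125}{123826}$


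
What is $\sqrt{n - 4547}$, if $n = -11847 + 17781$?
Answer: $\sqrt{1387} \approx 37.242$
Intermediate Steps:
$n = 5934$
$\sqrt{n - 4547} = \sqrt{5934 - 4547} = \sqrt{1387}$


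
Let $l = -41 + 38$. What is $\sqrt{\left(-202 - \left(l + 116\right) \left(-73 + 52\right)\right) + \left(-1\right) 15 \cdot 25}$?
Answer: $2 \sqrt{449} \approx 42.379$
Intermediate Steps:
$l = -3$
$\sqrt{\left(-202 - \left(l + 116\right) \left(-73 + 52\right)\right) + \left(-1\right) 15 \cdot 25} = \sqrt{\left(-202 - \left(-3 + 116\right) \left(-73 + 52\right)\right) + \left(-1\right) 15 \cdot 25} = \sqrt{\left(-202 - 113 \left(-21\right)\right) - 375} = \sqrt{\left(-202 - -2373\right) - 375} = \sqrt{\left(-202 + 2373\right) - 375} = \sqrt{2171 - 375} = \sqrt{1796} = 2 \sqrt{449}$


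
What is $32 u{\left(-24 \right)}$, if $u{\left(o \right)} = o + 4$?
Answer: $-640$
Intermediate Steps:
$u{\left(o \right)} = 4 + o$
$32 u{\left(-24 \right)} = 32 \left(4 - 24\right) = 32 \left(-20\right) = -640$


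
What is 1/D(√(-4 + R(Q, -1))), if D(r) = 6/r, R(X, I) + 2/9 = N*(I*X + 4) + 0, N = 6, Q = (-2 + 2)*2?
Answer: √178/18 ≈ 0.74120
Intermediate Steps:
Q = 0 (Q = 0*2 = 0)
R(X, I) = 214/9 + 6*I*X (R(X, I) = -2/9 + (6*(I*X + 4) + 0) = -2/9 + (6*(4 + I*X) + 0) = -2/9 + ((24 + 6*I*X) + 0) = -2/9 + (24 + 6*I*X) = 214/9 + 6*I*X)
1/D(√(-4 + R(Q, -1))) = 1/(6/(√(-4 + (214/9 + 6*(-1)*0)))) = 1/(6/(√(-4 + (214/9 + 0)))) = 1/(6/(√(-4 + 214/9))) = 1/(6/(√(178/9))) = 1/(6/((√178/3))) = 1/(6*(3*√178/178)) = 1/(9*√178/89) = √178/18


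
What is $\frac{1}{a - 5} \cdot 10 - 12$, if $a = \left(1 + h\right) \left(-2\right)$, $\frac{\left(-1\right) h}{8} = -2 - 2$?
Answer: $- \frac{862}{71} \approx -12.141$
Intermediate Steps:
$h = 32$ ($h = - 8 \left(-2 - 2\right) = \left(-8\right) \left(-4\right) = 32$)
$a = -66$ ($a = \left(1 + 32\right) \left(-2\right) = 33 \left(-2\right) = -66$)
$\frac{1}{a - 5} \cdot 10 - 12 = \frac{1}{-66 - 5} \cdot 10 - 12 = \frac{1}{-71} \cdot 10 - 12 = \left(- \frac{1}{71}\right) 10 - 12 = - \frac{10}{71} - 12 = - \frac{862}{71}$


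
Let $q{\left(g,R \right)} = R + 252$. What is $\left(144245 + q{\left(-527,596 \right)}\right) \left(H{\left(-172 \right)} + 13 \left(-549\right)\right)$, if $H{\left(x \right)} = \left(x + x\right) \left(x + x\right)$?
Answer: $16134196507$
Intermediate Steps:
$q{\left(g,R \right)} = 252 + R$
$H{\left(x \right)} = 4 x^{2}$ ($H{\left(x \right)} = 2 x 2 x = 4 x^{2}$)
$\left(144245 + q{\left(-527,596 \right)}\right) \left(H{\left(-172 \right)} + 13 \left(-549\right)\right) = \left(144245 + \left(252 + 596\right)\right) \left(4 \left(-172\right)^{2} + 13 \left(-549\right)\right) = \left(144245 + 848\right) \left(4 \cdot 29584 - 7137\right) = 145093 \left(118336 - 7137\right) = 145093 \cdot 111199 = 16134196507$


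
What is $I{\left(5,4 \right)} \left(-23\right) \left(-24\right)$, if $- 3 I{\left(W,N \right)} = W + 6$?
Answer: $-2024$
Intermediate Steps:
$I{\left(W,N \right)} = -2 - \frac{W}{3}$ ($I{\left(W,N \right)} = - \frac{W + 6}{3} = - \frac{6 + W}{3} = -2 - \frac{W}{3}$)
$I{\left(5,4 \right)} \left(-23\right) \left(-24\right) = \left(-2 - \frac{5}{3}\right) \left(-23\right) \left(-24\right) = \left(- \frac{11}{3}\right) \left(-23\right) \left(-24\right) = \frac{253}{3} \left(-24\right) = -2024$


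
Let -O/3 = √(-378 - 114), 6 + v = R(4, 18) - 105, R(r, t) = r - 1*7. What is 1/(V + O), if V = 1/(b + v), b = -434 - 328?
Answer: 876*I/(-I + 5256*√123) ≈ -2.578e-7 + 0.015028*I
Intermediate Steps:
b = -762
R(r, t) = -7 + r (R(r, t) = r - 7 = -7 + r)
v = -114 (v = -6 + ((-7 + 4) - 105) = -6 + (-3 - 105) = -6 - 108 = -114)
V = -1/876 (V = 1/(-762 - 114) = 1/(-876) = -1/876 ≈ -0.0011416)
O = -6*I*√123 (O = -3*√(-378 - 114) = -6*I*√123 ≈ -66.543*I)
1/(V + O) = 1/(-1/876 - 6*I*√123)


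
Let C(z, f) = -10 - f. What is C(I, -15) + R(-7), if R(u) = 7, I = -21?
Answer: 12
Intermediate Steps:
C(I, -15) + R(-7) = (-10 - 1*(-15)) + 7 = (-10 + 15) + 7 = 5 + 7 = 12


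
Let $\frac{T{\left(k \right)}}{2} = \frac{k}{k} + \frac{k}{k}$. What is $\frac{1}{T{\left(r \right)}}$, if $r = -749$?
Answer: $\frac{1}{4} \approx 0.25$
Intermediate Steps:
$T{\left(k \right)} = 4$ ($T{\left(k \right)} = 2 \left(\frac{k}{k} + \frac{k}{k}\right) = 2 \left(1 + 1\right) = 2 \cdot 2 = 4$)
$\frac{1}{T{\left(r \right)}} = \frac{1}{4}$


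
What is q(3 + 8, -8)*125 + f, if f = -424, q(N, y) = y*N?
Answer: -11424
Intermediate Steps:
q(N, y) = N*y
q(3 + 8, -8)*125 + f = ((3 + 8)*(-8))*125 - 424 = (11*(-8))*125 - 424 = -88*125 - 424 = -11000 - 424 = -11424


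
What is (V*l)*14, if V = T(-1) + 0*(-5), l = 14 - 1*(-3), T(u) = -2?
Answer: -476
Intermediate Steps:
l = 17 (l = 14 + 3 = 17)
V = -2 (V = -2 + 0*(-5) = -2 + 0 = -2)
(V*l)*14 = -2*17*14 = -34*14 = -476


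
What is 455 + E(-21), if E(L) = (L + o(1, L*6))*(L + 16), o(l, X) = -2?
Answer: 570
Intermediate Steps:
E(L) = (-2 + L)*(16 + L) (E(L) = (L - 2)*(L + 16) = (-2 + L)*(16 + L))
455 + E(-21) = 455 + (-32 + (-21)**2 + 14*(-21)) = 455 + (-32 + 441 - 294) = 455 + 115 = 570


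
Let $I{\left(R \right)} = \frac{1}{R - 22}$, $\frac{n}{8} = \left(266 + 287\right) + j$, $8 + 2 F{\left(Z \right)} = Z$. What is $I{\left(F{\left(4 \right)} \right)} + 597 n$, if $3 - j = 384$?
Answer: $\frac{19715327}{24} \approx 8.2147 \cdot 10^{5}$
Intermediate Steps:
$j = -381$ ($j = 3 - 384 = -381$)
$F{\left(Z \right)} = -4 + \frac{Z}{2}$
$n = 1376$ ($n = 8 \left(\left(266 + 287\right) - 381\right) = 8 \left(553 - 381\right) = 8 \cdot 172 = 1376$)
$I{\left(R \right)} = \frac{1}{-22 + R}$
$I{\left(F{\left(4 \right)} \right)} + 597 n = \frac{1}{-22 + \left(-4 + \frac{1}{2} \cdot 4\right)} + 597 \cdot 1376 = \frac{1}{-22 + \left(-4 + 2\right)} + 821472 = \frac{1}{-22 - 2} + 821472 = \frac{1}{-24} + 821472 = - \frac{1}{24} + 821472 = \frac{19715327}{24}$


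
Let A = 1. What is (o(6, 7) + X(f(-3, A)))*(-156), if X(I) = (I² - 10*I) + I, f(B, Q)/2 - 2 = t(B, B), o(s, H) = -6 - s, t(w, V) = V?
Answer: -1560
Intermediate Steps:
f(B, Q) = 4 + 2*B
X(I) = I² - 9*I
(o(6, 7) + X(f(-3, A)))*(-156) = ((-6 - 1*6) + (4 + 2*(-3))*(-9 + (4 + 2*(-3))))*(-156) = ((-6 - 6) + (4 - 6)*(-9 + (4 - 6)))*(-156) = (-12 - 2*(-9 - 2))*(-156) = (-12 - 2*(-11))*(-156) = (-12 + 22)*(-156) = 10*(-156) = -1560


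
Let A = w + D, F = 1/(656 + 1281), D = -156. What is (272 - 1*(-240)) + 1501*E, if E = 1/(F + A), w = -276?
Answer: 425525459/836783 ≈ 508.53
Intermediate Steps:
F = 1/1937 ≈ 0.00051626
A = -432 (A = -276 - 156 = -432)
E = -1937/836783 (E = 1/(1/1937 - 432) = 1/(-836783/1937) = -1937/836783 ≈ -0.0023148)
(272 - 1*(-240)) + 1501*E = (272 - 1*(-240)) + 1501*(-1937/836783) = (272 + 240) - 2907437/836783 = 512 - 2907437/836783 = 425525459/836783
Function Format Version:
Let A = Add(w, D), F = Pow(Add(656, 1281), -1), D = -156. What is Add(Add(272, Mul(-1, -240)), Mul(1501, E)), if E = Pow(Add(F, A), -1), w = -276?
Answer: Rational(425525459, 836783) ≈ 508.53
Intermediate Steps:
F = Rational(1, 1937) (F = Pow(1937, -1) = Rational(1, 1937) ≈ 0.00051626)
A = -432 (A = Add(-276, -156) = -432)
E = Rational(-1937, 836783) (E = Pow(Add(Rational(1, 1937), -432), -1) = Pow(Rational(-836783, 1937), -1) = Rational(-1937, 836783) ≈ -0.0023148)
Add(Add(272, Mul(-1, -240)), Mul(1501, E)) = Add(Add(272, Mul(-1, -240)), Mul(1501, Rational(-1937, 836783))) = Add(Add(272, 240), Rational(-2907437, 836783)) = Add(512, Rational(-2907437, 836783)) = Rational(425525459, 836783)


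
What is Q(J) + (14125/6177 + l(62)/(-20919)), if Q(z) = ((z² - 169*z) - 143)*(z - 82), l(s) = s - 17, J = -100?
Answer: -209751883547084/43072221 ≈ -4.8698e+6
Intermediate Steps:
l(s) = -17 + s
Q(z) = (-82 + z)*(-143 + z² - 169*z) (Q(z) = (-143 + z² - 169*z)*(-82 + z) = (-82 + z)*(-143 + z² - 169*z))
Q(J) + (14125/6177 + l(62)/(-20919)) = (11726 + (-100)³ - 251*(-100)² + 13715*(-100)) + (14125/6177 + (-17 + 62)/(-20919)) = (11726 - 1000000 - 251*10000 - 1371500) + (14125*(1/6177) + 45*(-1/20919)) = (11726 - 1000000 - 2510000 - 1371500) + (14125/6177 - 15/6973) = -4869774 + 98400970/43072221 = -209751883547084/43072221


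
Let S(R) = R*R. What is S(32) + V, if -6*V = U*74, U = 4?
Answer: 2924/3 ≈ 974.67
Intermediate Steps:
S(R) = R²
V = -148/3 (V = -2*74/3 = -⅙*296 = -148/3 ≈ -49.333)
S(32) + V = 32² - 148/3 = 1024 - 148/3 = 2924/3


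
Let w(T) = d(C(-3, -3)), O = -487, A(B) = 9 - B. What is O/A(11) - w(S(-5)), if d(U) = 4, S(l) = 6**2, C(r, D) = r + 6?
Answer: 479/2 ≈ 239.50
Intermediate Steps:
C(r, D) = 6 + r
S(l) = 36
w(T) = 4
O/A(11) - w(S(-5)) = -487/(9 - 1*11) - 1*4 = -487/(9 - 11) - 4 = -487/(-2) - 4 = -487*(-1/2) - 4 = 487/2 - 4 = 479/2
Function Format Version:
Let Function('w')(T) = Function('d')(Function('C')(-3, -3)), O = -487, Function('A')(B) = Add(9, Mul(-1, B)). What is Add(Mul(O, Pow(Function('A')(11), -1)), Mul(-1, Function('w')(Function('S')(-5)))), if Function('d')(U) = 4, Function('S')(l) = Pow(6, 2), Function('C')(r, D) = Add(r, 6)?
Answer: Rational(479, 2) ≈ 239.50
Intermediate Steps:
Function('C')(r, D) = Add(6, r)
Function('S')(l) = 36
Function('w')(T) = 4
Add(Mul(O, Pow(Function('A')(11), -1)), Mul(-1, Function('w')(Function('S')(-5)))) = Add(Mul(-487, Pow(Add(9, Mul(-1, 11)), -1)), Mul(-1, 4)) = Add(Mul(-487, Pow(Add(9, -11), -1)), -4) = Add(Mul(-487, Pow(-2, -1)), -4) = Add(Mul(-487, Rational(-1, 2)), -4) = Add(Rational(487, 2), -4) = Rational(479, 2)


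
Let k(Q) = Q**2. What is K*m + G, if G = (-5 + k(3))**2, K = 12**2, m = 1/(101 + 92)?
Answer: 3232/193 ≈ 16.746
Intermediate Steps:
m = 1/193 ≈ 0.0051813
K = 144
G = 16 (G = (-5 + 3**2)**2 = (-5 + 9)**2 = 4**2 = 16)
K*m + G = 144*(1/193) + 16 = 144/193 + 16 = 3232/193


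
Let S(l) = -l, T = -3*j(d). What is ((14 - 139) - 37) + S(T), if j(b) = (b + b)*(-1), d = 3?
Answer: -180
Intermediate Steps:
j(b) = -2*b (j(b) = (2*b)*(-1) = -2*b)
T = 18 (T = -(-6)*3 = -3*(-6) = 18)
((14 - 139) - 37) + S(T) = ((14 - 139) - 37) - 1*18 = (-125 - 37) - 18 = -162 - 18 = -180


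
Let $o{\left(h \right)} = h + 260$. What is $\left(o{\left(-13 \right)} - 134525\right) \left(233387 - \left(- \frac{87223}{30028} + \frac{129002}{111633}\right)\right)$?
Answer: $- \frac{52525934523921567449}{1676057862} \approx -3.1339 \cdot 10^{10}$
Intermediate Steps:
$o{\left(h \right)} = 260 + h$
$\left(o{\left(-13 \right)} - 134525\right) \left(233387 - \left(- \frac{87223}{30028} + \frac{129002}{111633}\right)\right) = \left(\left(260 - 13\right) - 134525\right) \left(233387 - \left(- \frac{87223}{30028} + \frac{129002}{111633}\right)\right) = \left(247 - 134525\right) \left(233387 - - \frac{5863293103}{3352115724}\right) = - 134278 \left(233387 + \left(- \frac{129002}{111633} + \frac{87223}{30028}\right)\right) = - 134278 \left(233387 + \frac{5863293103}{3352115724}\right) = \left(-134278\right) \frac{782346095770291}{3352115724} = - \frac{52525934523921567449}{1676057862}$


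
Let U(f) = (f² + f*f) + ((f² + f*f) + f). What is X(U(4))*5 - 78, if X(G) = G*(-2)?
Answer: -758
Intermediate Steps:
U(f) = f + 4*f² (U(f) = (f² + f²) + ((f² + f²) + f) = 2*f² + (2*f² + f) = 2*f² + (f + 2*f²) = f + 4*f²)
X(G) = -2*G
X(U(4))*5 - 78 = -8*(1 + 4*4)*5 - 78 = -8*(1 + 16)*5 - 78 = -8*17*5 - 78 = -2*68*5 - 78 = -136*5 - 78 = -680 - 78 = -758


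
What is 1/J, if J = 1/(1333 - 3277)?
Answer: -1944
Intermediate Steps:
J = -1/1944 (J = 1/(-1944) = -1/1944 ≈ -0.00051440)
1/J = 1/(-1/1944) = -1944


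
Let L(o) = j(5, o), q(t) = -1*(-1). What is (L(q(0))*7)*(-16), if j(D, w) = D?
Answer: -560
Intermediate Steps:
q(t) = 1
L(o) = 5
(L(q(0))*7)*(-16) = (5*7)*(-16) = 35*(-16) = -560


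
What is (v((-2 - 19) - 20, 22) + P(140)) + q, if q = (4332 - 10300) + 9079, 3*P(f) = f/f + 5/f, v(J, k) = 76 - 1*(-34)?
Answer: 270593/84 ≈ 3221.3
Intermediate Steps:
v(J, k) = 110 (v(J, k) = 76 + 34 = 110)
P(f) = ⅓ + 5/(3*f) (P(f) = (f/f + 5/f)/3 = (1 + 5/f)/3 = ⅓ + 5/(3*f))
q = 3111 (q = -5968 + 9079 = 3111)
(v((-2 - 19) - 20, 22) + P(140)) + q = (110 + (⅓)*(5 + 140)/140) + 3111 = (110 + (⅓)*(1/140)*145) + 3111 = (110 + 29/84) + 3111 = 9269/84 + 3111 = 270593/84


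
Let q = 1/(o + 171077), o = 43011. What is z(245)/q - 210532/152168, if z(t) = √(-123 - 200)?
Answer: -52633/38042 + 214088*I*√323 ≈ -1.3836 + 3.8476e+6*I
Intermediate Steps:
q = 1/214088 (q = 1/(43011 + 171077) = 1/214088 ≈ 4.6710e-6)
z(t) = I*√323 (z(t) = √(-323) = I*√323)
z(245)/q - 210532/152168 = (I*√323)/(1/214088) - 210532/152168 = (I*√323)*214088 - 210532*1/152168 = 214088*I*√323 - 52633/38042 = -52633/38042 + 214088*I*√323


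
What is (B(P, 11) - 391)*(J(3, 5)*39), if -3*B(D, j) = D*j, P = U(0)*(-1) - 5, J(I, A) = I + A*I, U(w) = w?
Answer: -261612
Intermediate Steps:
P = -5 (P = 0*(-1) - 5 = 0 - 5 = -5)
B(D, j) = -D*j/3
(B(P, 11) - 391)*(J(3, 5)*39) = (-⅓*(-5)*11 - 391)*((3*(1 + 5))*39) = (55/3 - 391)*((3*6)*39) = -6708*39 = -1118/3*702 = -261612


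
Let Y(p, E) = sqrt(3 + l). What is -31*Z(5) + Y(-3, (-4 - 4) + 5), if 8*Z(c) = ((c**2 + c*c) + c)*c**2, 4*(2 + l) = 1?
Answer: -42625/8 + sqrt(5)/2 ≈ -5327.0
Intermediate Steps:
l = -7/4 (l = -2 + (1/4)*1 = -2 + 1/4 = -7/4 ≈ -1.7500)
Y(p, E) = sqrt(5)/2 (Y(p, E) = sqrt(3 - 7/4) = sqrt(5/4) = sqrt(5)/2)
Z(c) = c**2*(c + 2*c**2)/8 (Z(c) = (((c**2 + c*c) + c)*c**2)/8 = (((c**2 + c**2) + c)*c**2)/8 = ((2*c**2 + c)*c**2)/8 = ((c + 2*c**2)*c**2)/8 = (c**2*(c + 2*c**2))/8 = c**2*(c + 2*c**2)/8)
-31*Z(5) + Y(-3, (-4 - 4) + 5) = -31*5**3*(1 + 2*5)/8 + sqrt(5)/2 = -31*125*(1 + 10)/8 + sqrt(5)/2 = -31*125*11/8 + sqrt(5)/2 = -31*1375/8 + sqrt(5)/2 = -42625/8 + sqrt(5)/2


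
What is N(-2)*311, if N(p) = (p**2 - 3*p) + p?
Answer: 2488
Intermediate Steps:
N(p) = p**2 - 2*p
N(-2)*311 = -2*(-2 - 2)*311 = -2*(-4)*311 = 8*311 = 2488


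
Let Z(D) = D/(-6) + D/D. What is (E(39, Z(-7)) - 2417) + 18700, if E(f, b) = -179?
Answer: 16104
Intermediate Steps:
Z(D) = 1 - D/6 (Z(D) = D*(-1/6) + 1 = -D/6 + 1 = 1 - D/6)
(E(39, Z(-7)) - 2417) + 18700 = (-179 - 2417) + 18700 = -2596 + 18700 = 16104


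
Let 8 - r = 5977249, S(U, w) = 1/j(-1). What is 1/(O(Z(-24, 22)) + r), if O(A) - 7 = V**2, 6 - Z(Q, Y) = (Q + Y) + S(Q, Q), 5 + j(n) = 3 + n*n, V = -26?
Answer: -1/5976558 ≈ -1.6732e-7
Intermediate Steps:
j(n) = -2 + n**2 (j(n) = -5 + (3 + n*n) = -5 + (3 + n**2) = -2 + n**2)
S(U, w) = -1 (S(U, w) = 1/(-2 + (-1)**2) = 1/(-2 + 1) = 1/(-1) = -1)
r = -5977241 (r = 8 - 1*5977249 = 8 - 5977249 = -5977241)
Z(Q, Y) = 7 - Q - Y (Z(Q, Y) = 6 - ((Q + Y) - 1) = 6 - (-1 + Q + Y) = 6 + (1 - Q - Y) = 7 - Q - Y)
O(A) = 683 (O(A) = 7 + (-26)**2 = 7 + 676 = 683)
1/(O(Z(-24, 22)) + r) = 1/(683 - 5977241) = 1/(-5976558) = -1/5976558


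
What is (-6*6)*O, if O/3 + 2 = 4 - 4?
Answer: 216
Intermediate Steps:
O = -6 (O = -6 + 3*(4 - 4) = -6 + 3*0 = -6 + 0 = -6)
(-6*6)*O = -6*6*(-6) = -36*(-6) = 216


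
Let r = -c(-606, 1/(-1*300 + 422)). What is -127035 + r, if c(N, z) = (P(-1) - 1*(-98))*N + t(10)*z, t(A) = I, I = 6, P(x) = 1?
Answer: -4089504/61 ≈ -67041.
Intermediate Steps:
t(A) = 6
c(N, z) = 6*z + 99*N (c(N, z) = (1 - 1*(-98))*N + 6*z = (1 + 98)*N + 6*z = 99*N + 6*z = 6*z + 99*N)
r = 3659631/61 (r = -(6/(-1*300 + 422) + 99*(-606)) = -(6/(-300 + 422) - 59994) = -(6/122 - 59994) = -(6*(1/122) - 59994) = -(3/61 - 59994) = -1*(-3659631/61) = 3659631/61 ≈ 59994.)
-127035 + r = -127035 + 3659631/61 = -4089504/61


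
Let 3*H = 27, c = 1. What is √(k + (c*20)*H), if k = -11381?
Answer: I*√11201 ≈ 105.83*I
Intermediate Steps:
H = 9 (H = (⅓)*27 = 9)
√(k + (c*20)*H) = √(-11381 + (1*20)*9) = √(-11381 + 20*9) = √(-11381 + 180) = √(-11201) = I*√11201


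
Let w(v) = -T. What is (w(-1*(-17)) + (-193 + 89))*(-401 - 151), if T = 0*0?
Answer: 57408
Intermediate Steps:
T = 0
w(v) = 0 (w(v) = -1*0 = 0)
(w(-1*(-17)) + (-193 + 89))*(-401 - 151) = (0 + (-193 + 89))*(-401 - 151) = (0 - 104)*(-552) = -104*(-552) = 57408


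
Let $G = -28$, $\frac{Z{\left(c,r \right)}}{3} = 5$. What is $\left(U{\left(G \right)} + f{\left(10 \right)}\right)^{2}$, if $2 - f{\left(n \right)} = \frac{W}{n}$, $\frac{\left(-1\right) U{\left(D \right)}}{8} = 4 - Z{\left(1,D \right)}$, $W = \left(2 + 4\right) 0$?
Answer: $8100$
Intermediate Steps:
$Z{\left(c,r \right)} = 15$ ($Z{\left(c,r \right)} = 3 \cdot 5 = 15$)
$W = 0$ ($W = 6 \cdot 0 = 0$)
$U{\left(D \right)} = 88$ ($U{\left(D \right)} = - 8 \left(4 - 15\right) = \left(-8\right) \left(-11\right) = 88$)
$f{\left(n \right)} = 2$ ($f{\left(n \right)} = 2 - \frac{0}{n} = 2 - 0 = 2 + 0 = 2$)
$\left(U{\left(G \right)} + f{\left(10 \right)}\right)^{2} = \left(88 + 2\right)^{2} = 90^{2} = 8100$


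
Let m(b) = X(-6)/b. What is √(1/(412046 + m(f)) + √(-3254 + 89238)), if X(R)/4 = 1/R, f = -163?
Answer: √(1539513321 + 2537401248645376*√5374)/25186312 ≈ 17.124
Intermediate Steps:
X(R) = 4/R
m(b) = -2/(3*b) (m(b) = (4/(-6))/b = (4*(-⅙))/b = -2/(3*b))
√(1/(412046 + m(f)) + √(-3254 + 89238)) = √(1/(412046 - ⅔/(-163)) + √(-3254 + 89238)) = √(1/(412046 - ⅔*(-1/163)) + √85984) = √(1/(412046 + 2/489) + 4*√5374) = √(1/(201490496/489) + 4*√5374) = √(489/201490496 + 4*√5374)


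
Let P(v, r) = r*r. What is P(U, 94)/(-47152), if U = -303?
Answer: -2209/11788 ≈ -0.18739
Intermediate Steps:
P(v, r) = r²
P(U, 94)/(-47152) = 94²/(-47152) = 8836*(-1/47152) = -2209/11788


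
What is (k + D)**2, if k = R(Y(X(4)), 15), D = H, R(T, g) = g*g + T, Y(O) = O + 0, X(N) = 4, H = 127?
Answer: 126736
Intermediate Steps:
Y(O) = O
R(T, g) = T + g**2 (R(T, g) = g**2 + T = T + g**2)
D = 127
k = 229 (k = 4 + 15**2 = 4 + 225 = 229)
(k + D)**2 = (229 + 127)**2 = 356**2 = 126736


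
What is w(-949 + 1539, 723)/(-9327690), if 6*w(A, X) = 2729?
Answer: -2729/55966140 ≈ -4.8762e-5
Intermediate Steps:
w(A, X) = 2729/6 (w(A, X) = (1/6)*2729 = 2729/6)
w(-949 + 1539, 723)/(-9327690) = (2729/6)/(-9327690) = (2729/6)*(-1/9327690) = -2729/55966140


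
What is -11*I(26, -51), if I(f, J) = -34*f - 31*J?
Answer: -7667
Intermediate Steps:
-11*I(26, -51) = -11*(-34*26 - 31*(-51)) = -11*(-884 + 1581) = -11*697 = -7667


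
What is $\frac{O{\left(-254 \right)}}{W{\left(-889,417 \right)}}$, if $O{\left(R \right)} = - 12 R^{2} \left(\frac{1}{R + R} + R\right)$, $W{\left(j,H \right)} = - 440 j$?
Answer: $\frac{387099}{770} \approx 502.73$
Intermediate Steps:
$O{\left(R \right)} = - 12 R^{2} \left(R + \frac{1}{2 R}\right)$ ($O{\left(R \right)} = - 12 R^{2} \left(\frac{1}{2 R} + R\right) = - 12 R^{2} \left(R + \frac{1}{2 R}\right)$)
$\frac{O{\left(-254 \right)}}{W{\left(-889,417 \right)}} = \frac{- 12 \left(-254\right)^{3} - -1524}{\left(-440\right) \left(-889\right)} = \frac{\left(-12\right) \left(-16387064\right) + 1524}{391160} = \left(196644768 + 1524\right) \frac{1}{391160} = 196646292 \cdot \frac{1}{391160} = \frac{387099}{770}$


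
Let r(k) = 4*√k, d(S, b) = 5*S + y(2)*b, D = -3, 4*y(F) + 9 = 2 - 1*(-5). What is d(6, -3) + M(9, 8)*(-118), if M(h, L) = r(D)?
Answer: 63/2 - 472*I*√3 ≈ 31.5 - 817.53*I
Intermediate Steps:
y(F) = -½ (y(F) = -9/4 + (2 - 1*(-5))/4 = -9/4 + (2 + 5)/4 = -9/4 + (¼)*7 = -9/4 + 7/4 = -½)
d(S, b) = 5*S - b/2
M(h, L) = 4*I*√3 (M(h, L) = 4*√(-3) = 4*(I*√3) = 4*I*√3)
d(6, -3) + M(9, 8)*(-118) = (5*6 - ½*(-3)) + (4*I*√3)*(-118) = (30 + 3/2) - 472*I*√3 = 63/2 - 472*I*√3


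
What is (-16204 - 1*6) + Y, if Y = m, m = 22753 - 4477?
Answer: 2066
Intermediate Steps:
m = 18276
Y = 18276
(-16204 - 1*6) + Y = (-16204 - 1*6) + 18276 = (-16204 - 6) + 18276 = -16210 + 18276 = 2066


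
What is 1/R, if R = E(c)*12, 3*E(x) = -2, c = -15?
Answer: -⅛ ≈ -0.12500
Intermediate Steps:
E(x) = -⅔ (E(x) = (⅓)*(-2) = -⅔)
R = -8 (R = -⅔*12 = -8)
1/R = 1/(-8) = -⅛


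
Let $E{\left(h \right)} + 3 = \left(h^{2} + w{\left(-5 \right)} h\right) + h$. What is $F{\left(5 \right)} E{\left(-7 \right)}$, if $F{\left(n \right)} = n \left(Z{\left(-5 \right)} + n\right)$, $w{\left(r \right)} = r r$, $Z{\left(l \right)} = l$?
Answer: $0$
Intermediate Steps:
$w{\left(r \right)} = r^{2}$
$E{\left(h \right)} = -3 + h^{2} + 26 h$ ($E{\left(h \right)} = -3 + \left(\left(h^{2} + \left(-5\right)^{2} h\right) + h\right) = -3 + \left(\left(h^{2} + 25 h\right) + h\right) = -3 + \left(h^{2} + 26 h\right) = -3 + h^{2} + 26 h$)
$F{\left(n \right)} = n \left(-5 + n\right)$
$F{\left(5 \right)} E{\left(-7 \right)} = 5 \left(-5 + 5\right) \left(-3 + \left(-7\right)^{2} + 26 \left(-7\right)\right) = 5 \cdot 0 \left(-3 + 49 - 182\right) = 0 \left(-136\right) = 0$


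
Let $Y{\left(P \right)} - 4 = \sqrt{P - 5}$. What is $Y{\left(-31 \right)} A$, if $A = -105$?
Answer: $-420 - 630 i \approx -420.0 - 630.0 i$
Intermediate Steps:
$Y{\left(P \right)} = 4 + \sqrt{-5 + P}$ ($Y{\left(P \right)} = 4 + \sqrt{P - 5} = 4 + \sqrt{-5 + P}$)
$Y{\left(-31 \right)} A = \left(4 + \sqrt{-5 - 31}\right) \left(-105\right) = \left(4 + \sqrt{-36}\right) \left(-105\right) = \left(4 + 6 i\right) \left(-105\right) = -420 - 630 i$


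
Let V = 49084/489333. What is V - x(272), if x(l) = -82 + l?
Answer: -92924186/489333 ≈ -189.90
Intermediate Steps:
V = 49084/489333 (V = 49084*(1/489333) = 49084/489333 ≈ 0.10031)
V - x(272) = 49084/489333 - (-82 + 272) = 49084/489333 - 1*190 = 49084/489333 - 190 = -92924186/489333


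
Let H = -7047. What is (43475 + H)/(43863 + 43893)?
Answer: 9107/21939 ≈ 0.41511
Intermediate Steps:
(43475 + H)/(43863 + 43893) = (43475 - 7047)/(43863 + 43893) = 36428/87756 = 36428*(1/87756) = 9107/21939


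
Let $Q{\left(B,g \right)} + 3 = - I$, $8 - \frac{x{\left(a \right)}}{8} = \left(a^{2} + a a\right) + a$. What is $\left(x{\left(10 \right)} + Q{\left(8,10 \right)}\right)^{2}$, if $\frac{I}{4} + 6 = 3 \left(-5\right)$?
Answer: $2356225$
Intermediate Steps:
$x{\left(a \right)} = 64 - 16 a^{2} - 8 a$ ($x{\left(a \right)} = 64 - 8 \left(\left(a^{2} + a a\right) + a\right) = 64 - 8 \left(\left(a^{2} + a^{2}\right) + a\right) = 64 - 8 \left(2 a^{2} + a\right) = 64 - 8 \left(a + 2 a^{2}\right) = 64 - \left(8 a + 16 a^{2}\right) = 64 - 16 a^{2} - 8 a$)
$I = -84$ ($I = -24 + 4 \cdot 3 \left(-5\right) = -24 + 4 \left(-15\right) = -24 - 60 = -84$)
$Q{\left(B,g \right)} = 81$ ($Q{\left(B,g \right)} = -3 - -84 = -3 + 84 = 81$)
$\left(x{\left(10 \right)} + Q{\left(8,10 \right)}\right)^{2} = \left(\left(64 - 16 \cdot 10^{2} - 80\right) + 81\right)^{2} = \left(\left(64 - 1600 - 80\right) + 81\right)^{2} = \left(-1616 + 81\right)^{2} = \left(-1535\right)^{2} = 2356225$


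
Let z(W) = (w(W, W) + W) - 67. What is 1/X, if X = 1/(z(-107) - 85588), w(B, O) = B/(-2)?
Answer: -171417/2 ≈ -85709.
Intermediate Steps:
w(B, O) = -B/2 (w(B, O) = B*(-1/2) = -B/2)
z(W) = -67 + W/2 (z(W) = (-W/2 + W) - 67 = W/2 - 67 = -67 + W/2)
X = -2/171417 (X = 1/((-67 + (1/2)*(-107)) - 85588) = 1/((-67 - 107/2) - 85588) = 1/(-241/2 - 85588) = 1/(-171417/2) = -2/171417 ≈ -1.1667e-5)
1/X = 1/(-2/171417) = -171417/2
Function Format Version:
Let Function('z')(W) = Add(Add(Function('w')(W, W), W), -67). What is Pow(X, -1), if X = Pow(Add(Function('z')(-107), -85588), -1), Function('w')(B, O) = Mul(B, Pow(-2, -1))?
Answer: Rational(-171417, 2) ≈ -85709.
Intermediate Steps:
Function('w')(B, O) = Mul(Rational(-1, 2), B) (Function('w')(B, O) = Mul(B, Rational(-1, 2)) = Mul(Rational(-1, 2), B))
Function('z')(W) = Add(-67, Mul(Rational(1, 2), W)) (Function('z')(W) = Add(Add(Mul(Rational(-1, 2), W), W), -67) = Add(Mul(Rational(1, 2), W), -67) = Add(-67, Mul(Rational(1, 2), W)))
X = Rational(-2, 171417) (X = Pow(Add(Add(-67, Mul(Rational(1, 2), -107)), -85588), -1) = Pow(Add(Add(-67, Rational(-107, 2)), -85588), -1) = Pow(Add(Rational(-241, 2), -85588), -1) = Pow(Rational(-171417, 2), -1) = Rational(-2, 171417) ≈ -1.1667e-5)
Pow(X, -1) = Pow(Rational(-2, 171417), -1) = Rational(-171417, 2)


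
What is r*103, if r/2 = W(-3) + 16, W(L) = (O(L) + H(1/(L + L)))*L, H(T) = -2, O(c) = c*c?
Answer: -1030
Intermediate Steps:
O(c) = c²
W(L) = L*(-2 + L²) (W(L) = (L² - 2)*L = (-2 + L²)*L = L*(-2 + L²))
r = -10 (r = 2*(-3*(-2 + (-3)²) + 16) = 2*(-3*(-2 + 9) + 16) = 2*(-3*7 + 16) = 2*(-21 + 16) = 2*(-5) = -10)
r*103 = -10*103 = -1030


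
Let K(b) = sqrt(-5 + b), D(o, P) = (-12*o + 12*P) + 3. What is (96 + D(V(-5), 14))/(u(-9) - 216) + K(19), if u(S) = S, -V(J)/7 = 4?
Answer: -67/25 + sqrt(14) ≈ 1.0617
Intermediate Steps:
V(J) = -28 (V(J) = -7*4 = -28)
D(o, P) = 3 - 12*o + 12*P
(96 + D(V(-5), 14))/(u(-9) - 216) + K(19) = (96 + (3 - 12*(-28) + 12*14))/(-9 - 216) + sqrt(-5 + 19) = (96 + (3 + 336 + 168))/(-225) + sqrt(14) = (96 + 507)*(-1/225) + sqrt(14) = 603*(-1/225) + sqrt(14) = -67/25 + sqrt(14)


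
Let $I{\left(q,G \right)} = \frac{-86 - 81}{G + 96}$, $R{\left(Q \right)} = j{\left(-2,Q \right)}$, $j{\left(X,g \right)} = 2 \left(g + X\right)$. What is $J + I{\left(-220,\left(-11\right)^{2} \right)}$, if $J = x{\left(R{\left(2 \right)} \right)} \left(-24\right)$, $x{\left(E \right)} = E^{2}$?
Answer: $- \frac{167}{217} \approx -0.76959$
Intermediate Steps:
$j{\left(X,g \right)} = 2 X + 2 g$ ($j{\left(X,g \right)} = 2 \left(X + g\right) = 2 X + 2 g$)
$R{\left(Q \right)} = -4 + 2 Q$ ($R{\left(Q \right)} = 2 \left(-2\right) + 2 Q = -4 + 2 Q$)
$I{\left(q,G \right)} = - \frac{167}{96 + G}$
$J = 0$ ($J = \left(-4 + 2 \cdot 2\right)^{2} \left(-24\right) = \left(-4 + 4\right)^{2} \left(-24\right) = 0^{2} \left(-24\right) = 0 \left(-24\right) = 0$)
$J + I{\left(-220,\left(-11\right)^{2} \right)} = 0 - \frac{167}{96 + \left(-11\right)^{2}} = 0 - \frac{167}{96 + 121} = 0 - \frac{167}{217} = - \frac{167}{217}$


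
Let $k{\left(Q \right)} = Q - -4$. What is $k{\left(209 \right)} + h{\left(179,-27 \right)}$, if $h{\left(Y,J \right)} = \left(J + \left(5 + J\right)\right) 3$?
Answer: $66$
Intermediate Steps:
$h{\left(Y,J \right)} = 15 + 6 J$ ($h{\left(Y,J \right)} = \left(5 + 2 J\right) 3 = 15 + 6 J$)
$k{\left(Q \right)} = 4 + Q$ ($k{\left(Q \right)} = Q + 4 = 4 + Q$)
$k{\left(209 \right)} + h{\left(179,-27 \right)} = \left(4 + 209\right) + \left(15 + 6 \left(-27\right)\right) = 213 + \left(15 - 162\right) = 213 - 147 = 66$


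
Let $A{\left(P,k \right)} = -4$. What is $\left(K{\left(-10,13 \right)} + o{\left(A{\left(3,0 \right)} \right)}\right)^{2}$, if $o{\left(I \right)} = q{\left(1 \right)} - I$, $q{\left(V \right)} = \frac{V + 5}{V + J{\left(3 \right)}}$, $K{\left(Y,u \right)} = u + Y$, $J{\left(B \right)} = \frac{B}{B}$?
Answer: $100$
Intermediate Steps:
$J{\left(B \right)} = 1$
$K{\left(Y,u \right)} = Y + u$
$q{\left(V \right)} = \frac{5 + V}{1 + V}$ ($q{\left(V \right)} = \frac{V + 5}{V + 1} = \frac{5 + V}{1 + V}$)
$o{\left(I \right)} = 3 - I$ ($o{\left(I \right)} = \frac{5 + 1}{1 + 1} - I = \frac{1}{2} \cdot 6 - I = 3 - I$)
$\left(K{\left(-10,13 \right)} + o{\left(A{\left(3,0 \right)} \right)}\right)^{2} = \left(\left(-10 + 13\right) + \left(3 - -4\right)\right)^{2} = \left(3 + \left(3 + 4\right)\right)^{2} = \left(3 + 7\right)^{2} = 10^{2} = 100$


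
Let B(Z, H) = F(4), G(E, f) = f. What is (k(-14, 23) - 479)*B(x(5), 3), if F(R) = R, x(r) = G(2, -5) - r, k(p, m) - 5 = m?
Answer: -1804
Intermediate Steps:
k(p, m) = 5 + m
x(r) = -5 - r
B(Z, H) = 4
(k(-14, 23) - 479)*B(x(5), 3) = ((5 + 23) - 479)*4 = (28 - 479)*4 = -451*4 = -1804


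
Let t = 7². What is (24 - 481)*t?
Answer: -22393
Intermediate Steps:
t = 49
(24 - 481)*t = (24 - 481)*49 = -457*49 = -22393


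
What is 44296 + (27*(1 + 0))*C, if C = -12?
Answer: 43972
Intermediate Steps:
44296 + (27*(1 + 0))*C = 44296 + (27*(1 + 0))*(-12) = 44296 + (27*1)*(-12) = 44296 + 27*(-12) = 44296 - 324 = 43972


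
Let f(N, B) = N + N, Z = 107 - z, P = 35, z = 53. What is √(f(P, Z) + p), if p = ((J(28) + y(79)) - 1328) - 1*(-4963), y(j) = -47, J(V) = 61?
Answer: √3719 ≈ 60.984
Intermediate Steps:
Z = 54 (Z = 107 - 1*53 = 107 - 53 = 54)
f(N, B) = 2*N
p = 3649 (p = ((61 - 47) - 1328) - 1*(-4963) = (14 - 1328) + 4963 = -1314 + 4963 = 3649)
√(f(P, Z) + p) = √(2*35 + 3649) = √(70 + 3649) = √3719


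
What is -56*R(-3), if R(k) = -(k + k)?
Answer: -336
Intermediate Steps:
R(k) = -2*k
-56*R(-3) = -(-112)*(-3) = -56*6 = -336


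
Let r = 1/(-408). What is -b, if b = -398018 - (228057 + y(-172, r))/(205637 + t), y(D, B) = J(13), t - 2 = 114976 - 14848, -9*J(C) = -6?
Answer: 52157570513/131043 ≈ 3.9802e+5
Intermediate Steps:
J(C) = 2/3 (J(C) = -1/9*(-6) = 2/3)
r = -1/408 ≈ -0.0024510
t = 100130 (t = 2 + (114976 - 14848) = 2 + 100128 = 100130)
y(D, B) = 2/3
b = -52157570513/131043 (b = -398018 - (228057 + 2/3)/(205637 + 100130) = -398018 - 684173/(3*305767) = -398018 - 1*97739/131043 = -398018 - 97739/131043 = -52157570513/131043 ≈ -3.9802e+5)
-b = -1*(-52157570513/131043) = 52157570513/131043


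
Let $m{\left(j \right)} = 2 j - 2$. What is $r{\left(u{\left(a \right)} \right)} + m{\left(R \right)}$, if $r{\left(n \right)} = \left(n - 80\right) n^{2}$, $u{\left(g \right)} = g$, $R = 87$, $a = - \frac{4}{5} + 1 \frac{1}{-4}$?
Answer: $\frac{661139}{8000} \approx 82.642$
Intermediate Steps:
$a = - \frac{21}{20}$ ($a = \left(-4\right) \frac{1}{5} + 1 \left(- \frac{1}{4}\right) = - \frac{4}{5} - \frac{1}{4} = - \frac{21}{20} \approx -1.05$)
$m{\left(j \right)} = -2 + 2 j$
$r{\left(n \right)} = n^{2} \left(-80 + n\right)$ ($r{\left(n \right)} = \left(n - 80\right) n^{2} = \left(-80 + n\right) n^{2} = n^{2} \left(-80 + n\right)$)
$r{\left(u{\left(a \right)} \right)} + m{\left(R \right)} = \left(- \frac{21}{20}\right)^{2} \left(-80 - \frac{21}{20}\right) + \left(-2 + 2 \cdot 87\right) = \frac{441}{400} \left(- \frac{1621}{20}\right) + \left(-2 + 174\right) = - \frac{714861}{8000} + 172 = \frac{661139}{8000}$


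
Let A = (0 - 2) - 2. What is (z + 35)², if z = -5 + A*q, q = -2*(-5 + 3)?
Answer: 196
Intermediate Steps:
A = -4 (A = -2 - 2 = -4)
q = 4 (q = -2*(-2) = 4)
z = -21 (z = -5 - 4*4 = -5 - 16 = -21)
(z + 35)² = (-21 + 35)² = 14² = 196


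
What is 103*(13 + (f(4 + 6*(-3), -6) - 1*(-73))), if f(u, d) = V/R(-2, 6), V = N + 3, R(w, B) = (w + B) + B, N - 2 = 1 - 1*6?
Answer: 8858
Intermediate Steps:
N = -3 (N = 2 + (1 - 1*6) = 2 + (1 - 6) = 2 - 5 = -3)
R(w, B) = w + 2*B (R(w, B) = (B + w) + B = w + 2*B)
V = 0 (V = -3 + 3 = 0)
f(u, d) = 0 (f(u, d) = 0/(-2 + 2*6) = 0/(-2 + 12) = 0/10 = 0*(⅒) = 0)
103*(13 + (f(4 + 6*(-3), -6) - 1*(-73))) = 103*(13 + (0 - 1*(-73))) = 103*(13 + (0 + 73)) = 103*(13 + 73) = 103*86 = 8858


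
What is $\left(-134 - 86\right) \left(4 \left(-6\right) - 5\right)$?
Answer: $6380$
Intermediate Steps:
$\left(-134 - 86\right) \left(4 \left(-6\right) - 5\right) = - 220 \left(-24 - 5\right) = \left(-220\right) \left(-29\right) = 6380$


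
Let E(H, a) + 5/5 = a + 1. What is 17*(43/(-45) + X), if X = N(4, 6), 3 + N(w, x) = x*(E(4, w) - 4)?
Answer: -3026/45 ≈ -67.244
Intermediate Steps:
E(H, a) = a (E(H, a) = -1 + (a + 1) = -1 + (1 + a) = a)
N(w, x) = -3 + x*(-4 + w) (N(w, x) = -3 + x*(w - 4) = -3 + x*(-4 + w))
X = -3 (X = -3 - 4*6 + 4*6 = -3 - 24 + 24 = -3)
17*(43/(-45) + X) = 17*(43/(-45) - 3) = 17*(43*(-1/45) - 3) = 17*(-43/45 - 3) = 17*(-178/45) = -3026/45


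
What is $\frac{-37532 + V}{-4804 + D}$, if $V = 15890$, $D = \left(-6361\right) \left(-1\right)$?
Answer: $- \frac{7214}{519} \approx -13.9$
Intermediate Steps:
$D = 6361$
$\frac{-37532 + V}{-4804 + D} = \frac{-37532 + 15890}{-4804 + 6361} = - \frac{21642}{1557} = \left(-21642\right) \frac{1}{1557} = - \frac{7214}{519}$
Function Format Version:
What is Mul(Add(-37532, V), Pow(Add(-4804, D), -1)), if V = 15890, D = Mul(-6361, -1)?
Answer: Rational(-7214, 519) ≈ -13.900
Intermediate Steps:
D = 6361
Mul(Add(-37532, V), Pow(Add(-4804, D), -1)) = Mul(Add(-37532, 15890), Pow(Add(-4804, 6361), -1)) = Mul(-21642, Pow(1557, -1)) = Mul(-21642, Rational(1, 1557)) = Rational(-7214, 519)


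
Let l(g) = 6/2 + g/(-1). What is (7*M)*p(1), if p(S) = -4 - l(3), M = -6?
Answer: 168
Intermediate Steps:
l(g) = 3 - g (l(g) = 6*(1/2) + g*(-1) = 3 - g)
p(S) = -4 (p(S) = -4 - (3 - 1*3) = -4 - (3 - 3) = -4 - 1*0 = -4 + 0 = -4)
(7*M)*p(1) = (7*(-6))*(-4) = -42*(-4) = 168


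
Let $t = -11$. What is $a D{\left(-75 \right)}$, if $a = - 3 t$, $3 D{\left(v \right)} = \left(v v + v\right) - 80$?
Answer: $60170$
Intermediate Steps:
$D{\left(v \right)} = - \frac{80}{3} + \frac{v}{3} + \frac{v^{2}}{3}$ ($D{\left(v \right)} = \frac{\left(v v + v\right) - 80}{3} = \frac{\left(v^{2} + v\right) - 80}{3} = \frac{\left(v + v^{2}\right) - 80}{3} = \frac{-80 + v + v^{2}}{3} = - \frac{80}{3} + \frac{v}{3} + \frac{v^{2}}{3}$)
$a = 33$ ($a = \left(-3\right) \left(-11\right) = 33$)
$a D{\left(-75 \right)} = 33 \left(- \frac{80}{3} + \frac{1}{3} \left(-75\right) + \frac{\left(-75\right)^{2}}{3}\right) = 33 \left(- \frac{80}{3} - 25 + \frac{1}{3} \cdot 5625\right) = 33 \left(- \frac{80}{3} - 25 + 1875\right) = 33 \cdot \frac{5470}{3} = 60170$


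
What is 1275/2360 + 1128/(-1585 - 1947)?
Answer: 92061/416776 ≈ 0.22089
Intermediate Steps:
1275/2360 + 1128/(-1585 - 1947) = 1275*(1/2360) + 1128/(-3532) = 255/472 + 1128*(-1/3532) = 255/472 - 282/883 = 92061/416776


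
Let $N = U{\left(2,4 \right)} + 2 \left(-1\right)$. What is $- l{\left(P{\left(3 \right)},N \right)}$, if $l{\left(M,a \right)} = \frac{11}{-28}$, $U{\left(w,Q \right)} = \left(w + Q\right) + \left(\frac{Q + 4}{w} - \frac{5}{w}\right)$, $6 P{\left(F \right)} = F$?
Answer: $\frac{11}{28} \approx 0.39286$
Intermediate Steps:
$P{\left(F \right)} = \frac{F}{6}$
$U{\left(w,Q \right)} = Q + w - \frac{5}{w} + \frac{4 + Q}{w}$ ($U{\left(w,Q \right)} = \left(Q + w\right) + \left(\frac{4 + Q}{w} - \frac{5}{w}\right) = \left(Q + w\right) + \left(- \frac{5}{w} + \frac{4 + Q}{w}\right) = Q + w - \frac{5}{w} + \frac{4 + Q}{w}$)
$N = \frac{11}{2}$ ($N = \frac{-1 + 4 + 2 \left(4 + 2\right)}{2} + 2 \left(-1\right) = \frac{-1 + 4 + 2 \cdot 6}{2} - 2 = \frac{-1 + 4 + 12}{2} - 2 = \frac{1}{2} \cdot 15 - 2 = \frac{15}{2} - 2 = \frac{11}{2} \approx 5.5$)
$l{\left(M,a \right)} = - \frac{11}{28}$ ($l{\left(M,a \right)} = 11 \left(- \frac{1}{28}\right) = - \frac{11}{28}$)
$- l{\left(P{\left(3 \right)},N \right)} = \left(-1\right) \left(- \frac{11}{28}\right) = \frac{11}{28}$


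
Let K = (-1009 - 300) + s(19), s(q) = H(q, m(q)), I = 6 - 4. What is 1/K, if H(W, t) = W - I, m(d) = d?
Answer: -1/1292 ≈ -0.00077399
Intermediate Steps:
I = 2
H(W, t) = -2 + W (H(W, t) = W - 1*2 = W - 2 = -2 + W)
s(q) = -2 + q
K = -1292 (K = (-1009 - 300) + (-2 + 19) = -1309 + 17 = -1292)
1/K = 1/(-1292) = -1/1292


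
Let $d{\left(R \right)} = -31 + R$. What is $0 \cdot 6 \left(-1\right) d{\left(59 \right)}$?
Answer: $0$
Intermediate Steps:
$0 \cdot 6 \left(-1\right) d{\left(59 \right)} = 0 \cdot 6 \left(-1\right) \left(-31 + 59\right) = 0 \left(-1\right) 28 = 0 \cdot 28 = 0$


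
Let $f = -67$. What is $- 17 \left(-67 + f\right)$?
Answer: $2278$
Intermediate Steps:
$- 17 \left(-67 + f\right) = - 17 \left(-67 - 67\right) = \left(-17\right) \left(-134\right) = 2278$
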